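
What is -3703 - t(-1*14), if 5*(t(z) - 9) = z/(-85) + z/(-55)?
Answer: -17353992/4675 ≈ -3712.1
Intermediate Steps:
t(z) = 9 - 28*z/4675 (t(z) = 9 + (z/(-85) + z/(-55))/5 = 9 + (z*(-1/85) + z*(-1/55))/5 = 9 + (-z/85 - z/55)/5 = 9 + (-28*z/935)/5 = 9 - 28*z/4675)
-3703 - t(-1*14) = -3703 - (9 - (-28)*14/4675) = -3703 - (9 - 28/4675*(-14)) = -3703 - (9 + 392/4675) = -3703 - 1*42467/4675 = -3703 - 42467/4675 = -17353992/4675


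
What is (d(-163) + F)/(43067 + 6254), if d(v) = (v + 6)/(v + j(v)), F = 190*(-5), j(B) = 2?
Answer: -152793/7940681 ≈ -0.019242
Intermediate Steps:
F = -950
d(v) = (6 + v)/(2 + v) (d(v) = (v + 6)/(v + 2) = (6 + v)/(2 + v))
(d(-163) + F)/(43067 + 6254) = ((6 - 163)/(2 - 163) - 950)/(43067 + 6254) = (-157/(-161) - 950)/49321 = (-1/161*(-157) - 950)*(1/49321) = (157/161 - 950)*(1/49321) = -152793/161*1/49321 = -152793/7940681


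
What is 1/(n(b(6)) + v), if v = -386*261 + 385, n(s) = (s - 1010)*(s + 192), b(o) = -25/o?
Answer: -36/10470791 ≈ -3.4381e-6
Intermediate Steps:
n(s) = (-1010 + s)*(192 + s)
v = -100361 (v = -100746 + 385 = -100361)
1/(n(b(6)) + v) = 1/((-193920 + (-25/6)² - (-20450)/6) - 100361) = 1/((-193920 + (-25*⅙)² - (-20450)/6) - 100361) = 1/((-193920 + (-25/6)² - 818*(-25/6)) - 100361) = 1/((-193920 + 625/36 + 10225/3) - 100361) = 1/(-6857795/36 - 100361) = 1/(-10470791/36) = -36/10470791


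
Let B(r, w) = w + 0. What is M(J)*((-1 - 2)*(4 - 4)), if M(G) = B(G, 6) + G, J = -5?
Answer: 0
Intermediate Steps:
B(r, w) = w
M(G) = 6 + G
M(J)*((-1 - 2)*(4 - 4)) = (6 - 5)*((-1 - 2)*(4 - 4)) = 1*(-3*0) = 1*0 = 0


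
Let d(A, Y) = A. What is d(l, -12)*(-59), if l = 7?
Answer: -413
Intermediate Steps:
d(l, -12)*(-59) = 7*(-59) = -413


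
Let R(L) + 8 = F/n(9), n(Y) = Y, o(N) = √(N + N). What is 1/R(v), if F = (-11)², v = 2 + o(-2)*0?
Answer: 9/49 ≈ 0.18367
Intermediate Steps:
o(N) = √2*√N (o(N) = √(2*N) = √2*√N)
v = 2 (v = 2 + (√2*√(-2))*0 = 2 + (√2*(I*√2))*0 = 2 + (2*I)*0 = 2 + 0 = 2)
F = 121
R(L) = 49/9 (R(L) = -8 + 121/9 = 49/9)
1/R(v) = 1/(49/9) = 9/49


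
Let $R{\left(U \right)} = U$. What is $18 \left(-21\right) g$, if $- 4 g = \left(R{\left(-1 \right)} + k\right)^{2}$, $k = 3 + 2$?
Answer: $1512$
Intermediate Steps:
$k = 5$
$g = -4$ ($g = - \frac{\left(-1 + 5\right)^{2}}{4} = - \frac{4^{2}}{4} = \left(- \frac{1}{4}\right) 16 = -4$)
$18 \left(-21\right) g = 18 \left(-21\right) \left(-4\right) = \left(-378\right) \left(-4\right) = 1512$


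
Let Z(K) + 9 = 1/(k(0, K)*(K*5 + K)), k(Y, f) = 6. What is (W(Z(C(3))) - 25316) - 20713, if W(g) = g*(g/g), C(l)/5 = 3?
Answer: -24860519/540 ≈ -46038.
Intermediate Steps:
C(l) = 15 (C(l) = 5*3 = 15)
Z(K) = -9 + 1/(36*K) (Z(K) = -9 + 1/(6*(K*5 + K)) = -9 + 1/(6*(5*K + K)) = -9 + 1/(6*(6*K)) = -9 + 1/(36*K))
W(g) = g (W(g) = g*1 = g)
(W(Z(C(3))) - 25316) - 20713 = ((-9 + (1/36)/15) - 25316) - 20713 = ((-9 + (1/36)*(1/15)) - 25316) - 20713 = ((-9 + 1/540) - 25316) - 20713 = (-4859/540 - 25316) - 20713 = -13675499/540 - 20713 = -24860519/540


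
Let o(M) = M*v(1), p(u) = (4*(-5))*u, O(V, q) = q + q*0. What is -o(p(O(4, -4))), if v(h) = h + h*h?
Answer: -160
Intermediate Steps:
O(V, q) = q (O(V, q) = q + 0 = q)
v(h) = h + h²
p(u) = -20*u
o(M) = 2*M (o(M) = M*(1*(1 + 1)) = M*(1*2) = M*2 = 2*M)
-o(p(O(4, -4))) = -2*(-20*(-4)) = -2*80 = -1*160 = -160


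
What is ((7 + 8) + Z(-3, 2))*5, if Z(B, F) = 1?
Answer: 80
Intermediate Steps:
((7 + 8) + Z(-3, 2))*5 = ((7 + 8) + 1)*5 = (15 + 1)*5 = 16*5 = 80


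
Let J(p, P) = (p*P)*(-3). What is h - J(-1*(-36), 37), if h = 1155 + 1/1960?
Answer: 10095961/1960 ≈ 5151.0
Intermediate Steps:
J(p, P) = -3*P*p (J(p, P) = (P*p)*(-3) = -3*P*p)
h = 2263801/1960 (h = 1155 + 1/1960 = 2263801/1960 ≈ 1155.0)
h - J(-1*(-36), 37) = 2263801/1960 - (-3)*37*(-1*(-36)) = 2263801/1960 - (-3)*37*36 = 2263801/1960 - 1*(-3996) = 2263801/1960 + 3996 = 10095961/1960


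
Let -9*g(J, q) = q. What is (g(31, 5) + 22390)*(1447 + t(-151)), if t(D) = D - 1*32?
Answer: 254702320/9 ≈ 2.8300e+7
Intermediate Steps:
g(J, q) = -q/9
t(D) = -32 + D (t(D) = D - 32 = -32 + D)
(g(31, 5) + 22390)*(1447 + t(-151)) = (-1/9*5 + 22390)*(1447 + (-32 - 151)) = (-5/9 + 22390)*(1447 - 183) = (201505/9)*1264 = 254702320/9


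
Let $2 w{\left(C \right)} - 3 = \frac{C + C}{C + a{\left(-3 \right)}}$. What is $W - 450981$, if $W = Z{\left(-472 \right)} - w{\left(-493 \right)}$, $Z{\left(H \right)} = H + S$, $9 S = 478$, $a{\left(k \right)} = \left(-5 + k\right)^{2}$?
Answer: $- \frac{1161910133}{2574} \approx -4.514 \cdot 10^{5}$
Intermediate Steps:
$S = \frac{478}{9}$ ($S = \frac{1}{9} \cdot 478 = \frac{478}{9} \approx 53.111$)
$w{\left(C \right)} = \frac{3}{2} + \frac{C}{64 + C}$ ($w{\left(C \right)} = \frac{3}{2} + \frac{\left(C + C\right) \frac{1}{C + \left(-5 - 3\right)^{2}}}{2} = \frac{3}{2} + \frac{2 C \frac{1}{C + \left(-8\right)^{2}}}{2} = \frac{3}{2} + \frac{2 C \frac{1}{C + 64}}{2} = \frac{3}{2} + \frac{2 C \frac{1}{64 + C}}{2} = \frac{3}{2} + \frac{C}{64 + C}$)
$Z{\left(H \right)} = \frac{478}{9} + H$ ($Z{\left(H \right)} = H + \frac{478}{9} = \frac{478}{9} + H$)
$W = - \frac{1085039}{2574}$ ($W = \left(\frac{478}{9} - 472\right) - \frac{192 + 5 \left(-493\right)}{2 \left(64 - 493\right)} = - \frac{3770}{9} - \frac{192 - 2465}{2 \left(-429\right)} = - \frac{3770}{9} - \frac{1}{2} \left(- \frac{1}{429}\right) \left(-2273\right) = - \frac{3770}{9} - \frac{2273}{858} = - \frac{1085039}{2574} \approx -421.54$)
$W - 450981 = - \frac{1085039}{2574} - 450981 = - \frac{1161910133}{2574}$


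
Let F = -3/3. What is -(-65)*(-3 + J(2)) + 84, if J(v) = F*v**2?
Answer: -371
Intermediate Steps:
F = -1 (F = -3*1/3 = -1)
J(v) = -v**2
-(-65)*(-3 + J(2)) + 84 = -(-65)*(-3 - 1*2**2) + 84 = -(-65)*(-3 - 1*4) + 84 = -(-65)*(-3 - 4) + 84 = -(-65)*(-7) + 84 = -13*35 + 84 = -455 + 84 = -371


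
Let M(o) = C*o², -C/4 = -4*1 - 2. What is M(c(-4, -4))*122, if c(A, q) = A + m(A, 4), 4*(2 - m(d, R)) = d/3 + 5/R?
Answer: 550525/48 ≈ 11469.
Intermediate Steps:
m(d, R) = 2 - 5/(4*R) - d/12 (m(d, R) = 2 - (d/3 + 5/R)/4 = 2 - (5/R + d/3)/4 = 2 + (-5/(4*R) - d/12) = 2 - 5/(4*R) - d/12)
C = 24 (C = -4*(-4*1 - 2) = -4*(-4 - 2) = -4*(-6) = 24)
c(A, q) = 27/16 + 11*A/12 (c(A, q) = A + (2 - 5/4/4 - A/12) = A + (2 - 5/4*¼ - A/12) = A + (2 - 5/16 - A/12) = A + (27/16 - A/12) = 27/16 + 11*A/12)
M(o) = 24*o²
M(c(-4, -4))*122 = (24*(27/16 + (11/12)*(-4))²)*122 = (24*(27/16 - 11/3)²)*122 = (24*(-95/48)²)*122 = (24*(9025/2304))*122 = (9025/96)*122 = 550525/48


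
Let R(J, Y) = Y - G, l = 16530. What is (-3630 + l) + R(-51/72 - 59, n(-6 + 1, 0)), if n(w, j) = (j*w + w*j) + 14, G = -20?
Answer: 12934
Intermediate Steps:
n(w, j) = 14 + 2*j*w (n(w, j) = (j*w + j*w) + 14 = 2*j*w + 14 = 14 + 2*j*w)
R(J, Y) = 20 + Y (R(J, Y) = Y - 1*(-20) = Y + 20 = 20 + Y)
(-3630 + l) + R(-51/72 - 59, n(-6 + 1, 0)) = (-3630 + 16530) + (20 + (14 + 2*0*(-6 + 1))) = 12900 + (20 + (14 + 2*0*(-5))) = 12900 + (20 + (14 + 0)) = 12900 + (20 + 14) = 12900 + 34 = 12934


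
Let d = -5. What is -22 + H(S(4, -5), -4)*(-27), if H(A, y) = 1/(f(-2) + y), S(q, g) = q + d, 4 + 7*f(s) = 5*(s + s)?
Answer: -955/52 ≈ -18.365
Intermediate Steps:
f(s) = -4/7 + 10*s/7 (f(s) = -4/7 + (5*(s + s))/7 = -4/7 + (5*(2*s))/7 = -4/7 + (10*s)/7 = -4/7 + 10*s/7)
S(q, g) = -5 + q (S(q, g) = q - 5 = -5 + q)
H(A, y) = 1/(-24/7 + y) (H(A, y) = 1/((-4/7 + (10/7)*(-2)) + y) = 1/((-4/7 - 20/7) + y) = 1/(-24/7 + y))
-22 + H(S(4, -5), -4)*(-27) = -22 + (7/(-24 + 7*(-4)))*(-27) = -22 + (7/(-24 - 28))*(-27) = -22 + (7/(-52))*(-27) = -22 + (7*(-1/52))*(-27) = -22 - 7/52*(-27) = -22 + 189/52 = -955/52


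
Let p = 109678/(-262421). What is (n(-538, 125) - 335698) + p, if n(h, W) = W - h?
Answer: -3031735497/9049 ≈ -3.3504e+5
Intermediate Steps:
p = -3782/9049 (p = 109678*(-1/262421) = -3782/9049 ≈ -0.41795)
(n(-538, 125) - 335698) + p = ((125 - 1*(-538)) - 335698) - 3782/9049 = ((125 + 538) - 335698) - 3782/9049 = (663 - 335698) - 3782/9049 = -335035 - 3782/9049 = -3031735497/9049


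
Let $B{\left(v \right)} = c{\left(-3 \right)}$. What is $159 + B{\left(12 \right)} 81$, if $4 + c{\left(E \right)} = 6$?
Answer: $321$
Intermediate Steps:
$c{\left(E \right)} = 2$ ($c{\left(E \right)} = -4 + 6 = 2$)
$B{\left(v \right)} = 2$
$159 + B{\left(12 \right)} 81 = 159 + 2 \cdot 81 = 159 + 162 = 321$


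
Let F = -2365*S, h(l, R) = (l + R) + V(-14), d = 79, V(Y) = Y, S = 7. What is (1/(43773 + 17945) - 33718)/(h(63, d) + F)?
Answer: 2081007523/1013841586 ≈ 2.0526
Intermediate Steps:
h(l, R) = -14 + R + l (h(l, R) = (l + R) - 14 = (R + l) - 14 = -14 + R + l)
F = -16555 (F = -2365*7 = -16555)
(1/(43773 + 17945) - 33718)/(h(63, d) + F) = (1/(43773 + 17945) - 33718)/((-14 + 79 + 63) - 16555) = (1/61718 - 33718)/(128 - 16555) = (1/61718 - 33718)/(-16427) = -2081007523/61718*(-1/16427) = 2081007523/1013841586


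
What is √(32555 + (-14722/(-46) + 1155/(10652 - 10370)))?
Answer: √153685119238/2162 ≈ 181.33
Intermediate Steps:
√(32555 + (-14722/(-46) + 1155/(10652 - 10370))) = √(32555 + (-14722*(-1/46) + 1155/282)) = √(32555 + (7361/23 + 1155*(1/282))) = √(32555 + (7361/23 + 385/94)) = √(32555 + 700789/2162) = √(71084699/2162) = √153685119238/2162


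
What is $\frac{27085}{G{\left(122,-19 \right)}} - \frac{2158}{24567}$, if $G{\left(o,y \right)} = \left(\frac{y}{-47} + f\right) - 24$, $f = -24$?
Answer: $- \frac{31278495611}{54956379} \approx -569.15$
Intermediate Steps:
$G{\left(o,y \right)} = -48 - \frac{y}{47}$ ($G{\left(o,y \right)} = \left(\frac{y}{-47} - 24\right) - 24 = \left(y \left(- \frac{1}{47}\right) - 24\right) - 24 = \left(- \frac{y}{47} - 24\right) - 24 = \left(-24 - \frac{y}{47}\right) - 24 = -48 - \frac{y}{47}$)
$\frac{27085}{G{\left(122,-19 \right)}} - \frac{2158}{24567} = \frac{27085}{-48 - - \frac{19}{47}} - \frac{2158}{24567} = \frac{27085}{-48 + \frac{19}{47}} - \frac{2158}{24567} = \frac{27085}{- \frac{2237}{47}} - \frac{2158}{24567} = 27085 \left(- \frac{47}{2237}\right) - \frac{2158}{24567} = - \frac{1272995}{2237} - \frac{2158}{24567} = - \frac{31278495611}{54956379}$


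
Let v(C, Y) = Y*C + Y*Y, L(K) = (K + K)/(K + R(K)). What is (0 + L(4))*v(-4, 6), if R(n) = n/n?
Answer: 96/5 ≈ 19.200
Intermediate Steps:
R(n) = 1
L(K) = 2*K/(1 + K) (L(K) = (K + K)/(K + 1) = (2*K)/(1 + K) = 2*K/(1 + K))
v(C, Y) = Y² + C*Y (v(C, Y) = C*Y + Y² = Y² + C*Y)
(0 + L(4))*v(-4, 6) = (0 + 2*4/(1 + 4))*(6*(-4 + 6)) = (0 + 2*4/5)*(6*2) = (0 + 2*4*(⅕))*12 = (0 + 8/5)*12 = (8/5)*12 = 96/5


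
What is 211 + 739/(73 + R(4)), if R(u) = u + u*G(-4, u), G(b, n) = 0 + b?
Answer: 13610/61 ≈ 223.11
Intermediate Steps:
G(b, n) = b
R(u) = -3*u (R(u) = u + u*(-4) = u - 4*u = -3*u)
211 + 739/(73 + R(4)) = 211 + 739/(73 - 3*4) = 211 + 739/(73 - 12) = 211 + 739/61 = 13610/61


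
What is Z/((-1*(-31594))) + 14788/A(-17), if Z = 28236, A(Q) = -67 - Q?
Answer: -116450068/394925 ≈ -294.87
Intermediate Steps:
Z/((-1*(-31594))) + 14788/A(-17) = 28236/((-1*(-31594))) + 14788/(-67 - 1*(-17)) = 28236/31594 + 14788/(-67 + 17) = 28236*(1/31594) + 14788/(-50) = 14118/15797 + 14788*(-1/50) = 14118/15797 - 7394/25 = -116450068/394925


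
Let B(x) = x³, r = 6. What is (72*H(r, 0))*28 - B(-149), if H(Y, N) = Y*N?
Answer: 3307949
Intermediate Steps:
H(Y, N) = N*Y
(72*H(r, 0))*28 - B(-149) = (72*(0*6))*28 - 1*(-149)³ = (72*0)*28 - 1*(-3307949) = 0*28 + 3307949 = 0 + 3307949 = 3307949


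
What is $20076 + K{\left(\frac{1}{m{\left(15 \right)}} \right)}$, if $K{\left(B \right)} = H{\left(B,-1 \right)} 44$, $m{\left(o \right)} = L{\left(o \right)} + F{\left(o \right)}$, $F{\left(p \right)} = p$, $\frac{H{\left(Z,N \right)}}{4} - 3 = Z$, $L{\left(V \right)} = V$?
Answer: $\frac{309148}{15} \approx 20610.0$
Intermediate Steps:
$H{\left(Z,N \right)} = 12 + 4 Z$
$m{\left(o \right)} = 2 o$ ($m{\left(o \right)} = o + o = 2 o$)
$K{\left(B \right)} = 528 + 176 B$ ($K{\left(B \right)} = \left(12 + 4 B\right) 44 = 528 + 176 B$)
$20076 + K{\left(\frac{1}{m{\left(15 \right)}} \right)} = 20076 + \left(528 + \frac{176}{2 \cdot 15}\right) = 20076 + \left(528 + \frac{176}{30}\right) = 20076 + \left(528 + 176 \cdot \frac{1}{30}\right) = 20076 + \left(528 + \frac{88}{15}\right) = 20076 + \frac{8008}{15} = \frac{309148}{15}$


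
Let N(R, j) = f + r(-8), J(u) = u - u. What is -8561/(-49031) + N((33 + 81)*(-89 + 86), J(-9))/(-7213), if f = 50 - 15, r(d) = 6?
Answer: 59740222/353660603 ≈ 0.16892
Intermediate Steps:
f = 35
J(u) = 0
N(R, j) = 41 (N(R, j) = 35 + 6 = 41)
-8561/(-49031) + N((33 + 81)*(-89 + 86), J(-9))/(-7213) = -8561/(-49031) + 41/(-7213) = -8561*(-1/49031) + 41*(-1/7213) = 8561/49031 - 41/7213 = 59740222/353660603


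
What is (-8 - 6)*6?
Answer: -84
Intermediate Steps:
(-8 - 6)*6 = -14*6 = -84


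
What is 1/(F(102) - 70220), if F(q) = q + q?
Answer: -1/70016 ≈ -1.4282e-5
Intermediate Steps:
F(q) = 2*q
1/(F(102) - 70220) = 1/(2*102 - 70220) = 1/(204 - 70220) = 1/(-70016) = -1/70016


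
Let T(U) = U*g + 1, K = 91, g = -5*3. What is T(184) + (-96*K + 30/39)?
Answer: -149425/13 ≈ -11494.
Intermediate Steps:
g = -15
T(U) = 1 - 15*U (T(U) = U*(-15) + 1 = -15*U + 1 = 1 - 15*U)
T(184) + (-96*K + 30/39) = (1 - 15*184) + (-96*91 + 30/39) = (1 - 2760) + (-8736 + 30*(1/39)) = -2759 + (-8736 + 10/13) = -2759 - 113558/13 = -149425/13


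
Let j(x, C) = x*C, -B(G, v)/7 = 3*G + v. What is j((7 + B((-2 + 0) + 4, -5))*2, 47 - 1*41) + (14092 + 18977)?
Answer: 33069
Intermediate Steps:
B(G, v) = -21*G - 7*v (B(G, v) = -7*(3*G + v) = -7*(v + 3*G) = -21*G - 7*v)
j(x, C) = C*x
j((7 + B((-2 + 0) + 4, -5))*2, 47 - 1*41) + (14092 + 18977) = (47 - 1*41)*((7 + (-21*((-2 + 0) + 4) - 7*(-5)))*2) + (14092 + 18977) = (47 - 41)*((7 + (-21*(-2 + 4) + 35))*2) + 33069 = 6*((7 + (-21*2 + 35))*2) + 33069 = 6*((7 + (-42 + 35))*2) + 33069 = 6*((7 - 7)*2) + 33069 = 6*(0*2) + 33069 = 6*0 + 33069 = 0 + 33069 = 33069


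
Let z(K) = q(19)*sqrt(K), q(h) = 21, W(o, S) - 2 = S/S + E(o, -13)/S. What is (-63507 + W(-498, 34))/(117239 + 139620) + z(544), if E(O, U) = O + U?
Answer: -2159647/8733206 + 84*sqrt(34) ≈ 489.55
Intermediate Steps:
W(o, S) = 3 + (-13 + o)/S (W(o, S) = 2 + (S/S + (o - 13)/S) = 2 + (1 + (-13 + o)/S) = 3 + (-13 + o)/S)
z(K) = 21*sqrt(K)
(-63507 + W(-498, 34))/(117239 + 139620) + z(544) = (-63507 + (-13 - 498 + 3*34)/34)/(117239 + 139620) + 21*sqrt(544) = (-63507 + (-13 - 498 + 102)/34)/256859 + 21*(4*sqrt(34)) = (-63507 + (1/34)*(-409))*(1/256859) + 84*sqrt(34) = (-63507 - 409/34)*(1/256859) + 84*sqrt(34) = -2159647/34*1/256859 + 84*sqrt(34) = -2159647/8733206 + 84*sqrt(34)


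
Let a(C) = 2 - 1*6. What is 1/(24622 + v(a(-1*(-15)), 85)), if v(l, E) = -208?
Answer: 1/24414 ≈ 4.0960e-5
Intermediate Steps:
a(C) = -4 (a(C) = 2 - 6 = -4)
1/(24622 + v(a(-1*(-15)), 85)) = 1/(24622 - 208) = 1/24414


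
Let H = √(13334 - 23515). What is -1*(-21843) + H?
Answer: 21843 + I*√10181 ≈ 21843.0 + 100.9*I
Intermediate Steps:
H = I*√10181 (H = √(-10181) = I*√10181 ≈ 100.9*I)
-1*(-21843) + H = -1*(-21843) + I*√10181 = 21843 + I*√10181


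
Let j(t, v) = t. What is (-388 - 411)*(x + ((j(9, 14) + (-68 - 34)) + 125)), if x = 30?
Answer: -49538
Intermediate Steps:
(-388 - 411)*(x + ((j(9, 14) + (-68 - 34)) + 125)) = (-388 - 411)*(30 + ((9 + (-68 - 34)) + 125)) = -799*(30 + ((9 - 102) + 125)) = -799*(30 + (-93 + 125)) = -799*(30 + 32) = -799*62 = -49538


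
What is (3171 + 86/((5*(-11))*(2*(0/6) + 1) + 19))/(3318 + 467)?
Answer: 11407/13626 ≈ 0.83715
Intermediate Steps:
(3171 + 86/((5*(-11))*(2*(0/6) + 1) + 19))/(3318 + 467) = (3171 + 86/(-55*(2*(0*(⅙)) + 1) + 19))/3785 = (3171 + 86/(-55*(2*0 + 1) + 19))*(1/3785) = (3171 + 86/(-55*(0 + 1) + 19))*(1/3785) = (3171 + 86/(-55*1 + 19))*(1/3785) = (3171 + 86/(-55 + 19))*(1/3785) = (3171 + 86/(-36))*(1/3785) = (3171 + 86*(-1/36))*(1/3785) = (3171 - 43/18)*(1/3785) = (57035/18)*(1/3785) = 11407/13626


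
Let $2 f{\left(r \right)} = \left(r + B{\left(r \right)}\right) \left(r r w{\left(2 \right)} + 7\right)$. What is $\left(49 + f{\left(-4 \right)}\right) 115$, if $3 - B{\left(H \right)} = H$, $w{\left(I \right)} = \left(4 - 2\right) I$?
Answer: $\frac{35765}{2} \approx 17883.0$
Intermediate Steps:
$w{\left(I \right)} = 2 I$
$B{\left(H \right)} = 3 - H$
$f{\left(r \right)} = \frac{21}{2} + 6 r^{2}$ ($f{\left(r \right)} = \frac{\left(r - \left(-3 + r\right)\right) \left(r r 2 \cdot 2 + 7\right)}{2} = \frac{3 \left(r^{2} \cdot 4 + 7\right)}{2} = \frac{3 \left(4 r^{2} + 7\right)}{2} = \frac{3 \left(7 + 4 r^{2}\right)}{2} = \frac{21 + 12 r^{2}}{2} = \frac{21}{2} + 6 r^{2}$)
$\left(49 + f{\left(-4 \right)}\right) 115 = \left(49 + \left(\frac{21}{2} + 6 \left(-4\right)^{2}\right)\right) 115 = \left(49 + \left(\frac{21}{2} + 6 \cdot 16\right)\right) 115 = \left(49 + \left(\frac{21}{2} + 96\right)\right) 115 = \left(49 + \frac{213}{2}\right) 115 = \frac{311}{2} \cdot 115 = \frac{35765}{2}$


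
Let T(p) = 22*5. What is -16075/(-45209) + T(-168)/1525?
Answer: 5897473/13788745 ≈ 0.42770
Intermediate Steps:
T(p) = 110
-16075/(-45209) + T(-168)/1525 = -16075/(-45209) + 110/1525 = -16075*(-1/45209) + 110*(1/1525) = 16075/45209 + 22/305 = 5897473/13788745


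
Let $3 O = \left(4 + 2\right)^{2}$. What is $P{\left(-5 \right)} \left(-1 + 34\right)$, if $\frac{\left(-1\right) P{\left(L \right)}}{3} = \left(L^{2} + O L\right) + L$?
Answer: $3960$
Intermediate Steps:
$O = 12$ ($O = \frac{\left(4 + 2\right)^{2}}{3} = \frac{6^{2}}{3} = \frac{1}{3} \cdot 36 = 12$)
$P{\left(L \right)} = - 39 L - 3 L^{2}$ ($P{\left(L \right)} = - 3 \left(\left(L^{2} + 12 L\right) + L\right) = - 3 \left(L^{2} + 13 L\right) = - 39 L - 3 L^{2}$)
$P{\left(-5 \right)} \left(-1 + 34\right) = \left(-3\right) \left(-5\right) \left(13 - 5\right) \left(-1 + 34\right) = \left(-3\right) \left(-5\right) 8 \cdot 33 = 120 \cdot 33 = 3960$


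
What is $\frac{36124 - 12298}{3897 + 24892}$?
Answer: $\frac{23826}{28789} \approx 0.82761$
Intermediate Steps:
$\frac{36124 - 12298}{3897 + 24892} = \frac{23826}{28789}$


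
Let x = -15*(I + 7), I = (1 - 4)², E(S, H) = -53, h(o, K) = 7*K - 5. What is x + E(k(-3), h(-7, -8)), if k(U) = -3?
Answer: -293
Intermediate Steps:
h(o, K) = -5 + 7*K
I = 9 (I = (-3)² = 9)
x = -240 (x = -15*(9 + 7) = -15*16 = -240)
x + E(k(-3), h(-7, -8)) = -240 - 53 = -293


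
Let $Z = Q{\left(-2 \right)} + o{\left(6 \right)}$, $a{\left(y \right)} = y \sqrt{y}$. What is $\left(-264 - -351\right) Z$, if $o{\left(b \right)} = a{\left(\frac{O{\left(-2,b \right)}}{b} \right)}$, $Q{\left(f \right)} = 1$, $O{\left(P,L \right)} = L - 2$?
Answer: $87 + \frac{58 \sqrt{6}}{3} \approx 134.36$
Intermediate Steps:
$O{\left(P,L \right)} = -2 + L$
$a{\left(y \right)} = y^{\frac{3}{2}}$
$o{\left(b \right)} = \left(\frac{-2 + b}{b}\right)^{\frac{3}{2}}$
$Z = 1 + \frac{2 \sqrt{6}}{9}$ ($Z = 1 + \left(\frac{-2 + 6}{6}\right)^{\frac{3}{2}} = 1 + \left(\frac{1}{6} \cdot 4\right)^{\frac{3}{2}} = 1 + \left(\frac{2}{3}\right)^{\frac{3}{2}} = 1 + \frac{2 \sqrt{6}}{9} \approx 1.5443$)
$\left(-264 - -351\right) Z = \left(-264 - -351\right) \left(1 + \frac{2 \sqrt{6}}{9}\right) = \left(-264 + 351\right) \left(1 + \frac{2 \sqrt{6}}{9}\right) = 87 \left(1 + \frac{2 \sqrt{6}}{9}\right) = 87 + \frac{58 \sqrt{6}}{3}$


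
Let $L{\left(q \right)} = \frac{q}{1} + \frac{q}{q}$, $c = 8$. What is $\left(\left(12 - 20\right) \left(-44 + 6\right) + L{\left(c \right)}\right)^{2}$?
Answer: $97969$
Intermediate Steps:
$L{\left(q \right)} = 1 + q$ ($L{\left(q \right)} = q 1 + 1 = q + 1 = 1 + q$)
$\left(\left(12 - 20\right) \left(-44 + 6\right) + L{\left(c \right)}\right)^{2} = \left(\left(12 - 20\right) \left(-44 + 6\right) + \left(1 + 8\right)\right)^{2} = \left(\left(-8\right) \left(-38\right) + 9\right)^{2} = \left(304 + 9\right)^{2} = 313^{2} = 97969$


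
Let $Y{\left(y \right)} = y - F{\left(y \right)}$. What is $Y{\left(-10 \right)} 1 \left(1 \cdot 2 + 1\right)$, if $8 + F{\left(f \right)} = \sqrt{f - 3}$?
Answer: $-6 - 3 i \sqrt{13} \approx -6.0 - 10.817 i$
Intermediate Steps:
$F{\left(f \right)} = -8 + \sqrt{-3 + f}$ ($F{\left(f \right)} = -8 + \sqrt{f - 3} = -8 + \sqrt{-3 + f}$)
$Y{\left(y \right)} = 8 + y - \sqrt{-3 + y}$ ($Y{\left(y \right)} = y - \left(-8 + \sqrt{-3 + y}\right) = 8 + y - \sqrt{-3 + y}$)
$Y{\left(-10 \right)} 1 \left(1 \cdot 2 + 1\right) = \left(8 - 10 - \sqrt{-3 - 10}\right) 1 \left(1 \cdot 2 + 1\right) = \left(8 - 10 - \sqrt{-13}\right) 1 \left(2 + 1\right) = \left(8 - 10 - i \sqrt{13}\right) 1 \cdot 3 = \left(8 - 10 - i \sqrt{13}\right) 3 = \left(-2 - i \sqrt{13}\right) 3 = -6 - 3 i \sqrt{13}$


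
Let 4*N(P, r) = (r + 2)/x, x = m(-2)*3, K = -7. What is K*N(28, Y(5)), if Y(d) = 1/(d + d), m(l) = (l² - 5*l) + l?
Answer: -49/480 ≈ -0.10208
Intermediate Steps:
m(l) = l² - 4*l
x = 36 (x = -2*(-4 - 2)*3 = -2*(-6)*3 = 12*3 = 36)
Y(d) = 1/(2*d)
N(P, r) = 1/72 + r/144 (N(P, r) = ((r + 2)/36)/4 = ((2 + r)*(1/36))/4 = (1/18 + r/36)/4 = 1/72 + r/144)
K*N(28, Y(5)) = -7*(1/72 + ((½)/5)/144) = -7*(1/72 + ((½)*(⅕))/144) = -7*(1/72 + (1/144)*(⅒)) = -7*(1/72 + 1/1440) = -7*7/480 = -49/480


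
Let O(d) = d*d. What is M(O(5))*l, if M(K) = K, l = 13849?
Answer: 346225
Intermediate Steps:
O(d) = d²
M(O(5))*l = 5²*13849 = 25*13849 = 346225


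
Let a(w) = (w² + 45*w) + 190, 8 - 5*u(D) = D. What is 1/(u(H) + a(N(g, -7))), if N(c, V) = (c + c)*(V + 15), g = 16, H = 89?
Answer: 5/386149 ≈ 1.2948e-5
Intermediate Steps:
u(D) = 8/5 - D/5
N(c, V) = 2*c*(15 + V) (N(c, V) = (2*c)*(15 + V) = 2*c*(15 + V))
a(w) = 190 + w² + 45*w
1/(u(H) + a(N(g, -7))) = 1/((8/5 - ⅕*89) + (190 + (2*16*(15 - 7))² + 45*(2*16*(15 - 7)))) = 1/((8/5 - 89/5) + (190 + (2*16*8)² + 45*(2*16*8))) = 1/(-81/5 + (190 + 256² + 45*256)) = 1/(-81/5 + (190 + 65536 + 11520)) = 1/(-81/5 + 77246) = 1/(386149/5) = 5/386149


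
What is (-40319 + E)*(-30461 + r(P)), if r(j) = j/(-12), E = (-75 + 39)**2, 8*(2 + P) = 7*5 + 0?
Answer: 114113983325/96 ≈ 1.1887e+9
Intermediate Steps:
P = 19/8 (P = -2 + (7*5 + 0)/8 = -2 + (35 + 0)/8 = -2 + (1/8)*35 = -2 + 35/8 = 19/8 ≈ 2.3750)
E = 1296 (E = (-36)**2 = 1296)
r(j) = -j/12 (r(j) = j*(-1/12) = -j/12)
(-40319 + E)*(-30461 + r(P)) = (-40319 + 1296)*(-30461 - 1/12*19/8) = -39023*(-30461 - 19/96) = -39023*(-2924275/96) = 114113983325/96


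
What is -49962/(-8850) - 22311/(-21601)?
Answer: 212780252/31861475 ≈ 6.6783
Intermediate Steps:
-49962/(-8850) - 22311/(-21601) = -49962*(-1/8850) - 22311*(-1/21601) = 8327/1475 + 22311/21601 = 212780252/31861475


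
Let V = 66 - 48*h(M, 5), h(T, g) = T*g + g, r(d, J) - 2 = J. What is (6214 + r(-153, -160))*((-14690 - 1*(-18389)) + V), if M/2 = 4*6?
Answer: -48417720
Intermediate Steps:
M = 48 (M = 2*(4*6) = 2*24 = 48)
r(d, J) = 2 + J
h(T, g) = g + T*g
V = -11694 (V = 66 - 240*(1 + 48) = 66 - 240*49 = 66 - 48*245 = 66 - 11760 = -11694)
(6214 + r(-153, -160))*((-14690 - 1*(-18389)) + V) = (6214 + (2 - 160))*((-14690 - 1*(-18389)) - 11694) = (6214 - 158)*((-14690 + 18389) - 11694) = 6056*(3699 - 11694) = 6056*(-7995) = -48417720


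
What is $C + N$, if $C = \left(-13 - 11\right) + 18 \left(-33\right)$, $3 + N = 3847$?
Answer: $3226$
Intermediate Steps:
$N = 3844$ ($N = -3 + 3847 = 3844$)
$C = -618$ ($C = \left(-13 - 11\right) - 594 = -24 - 594 = -618$)
$C + N = -618 + 3844 = 3226$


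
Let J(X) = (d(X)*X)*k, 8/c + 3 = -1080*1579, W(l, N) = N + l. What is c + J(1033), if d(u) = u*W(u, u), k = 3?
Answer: 11278695308601898/1705323 ≈ 6.6138e+9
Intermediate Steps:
d(u) = 2*u**2 (d(u) = u*(u + u) = u*(2*u) = 2*u**2)
c = -8/1705323 (c = 8/(-3 - 1080*1579) = 8/(-3 - 1705320) = 8/(-1705323) = 8*(-1/1705323) = -8/1705323 ≈ -4.6912e-6)
J(X) = 6*X**3 (J(X) = ((2*X**2)*X)*3 = (2*X**3)*3 = 6*X**3)
c + J(1033) = -8/1705323 + 6*1033**3 = -8/1705323 + 6*1102302937 = -8/1705323 + 6613817622 = 11278695308601898/1705323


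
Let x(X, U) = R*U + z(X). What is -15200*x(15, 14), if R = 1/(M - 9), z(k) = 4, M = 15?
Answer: -288800/3 ≈ -96267.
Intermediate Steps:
R = ⅙ (R = 1/(15 - 9) = 1/6 = ⅙ ≈ 0.16667)
x(X, U) = 4 + U/6 (x(X, U) = U/6 + 4 = 4 + U/6)
-15200*x(15, 14) = -15200*(4 + (⅙)*14) = -15200*(4 + 7/3) = -15200*19/3 = -288800/3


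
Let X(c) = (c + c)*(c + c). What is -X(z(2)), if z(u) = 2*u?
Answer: -64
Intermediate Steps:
X(c) = 4*c**2 (X(c) = (2*c)*(2*c) = 4*c**2)
-X(z(2)) = -4*(2*2)**2 = -4*4**2 = -4*16 = -1*64 = -64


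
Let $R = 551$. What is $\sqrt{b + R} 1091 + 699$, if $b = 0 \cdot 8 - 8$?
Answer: $699 + 1091 \sqrt{543} \approx 26122.0$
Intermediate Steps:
$b = -8$ ($b = 0 - 8 = -8$)
$\sqrt{b + R} 1091 + 699 = \sqrt{-8 + 551} \cdot 1091 + 699 = \sqrt{543} \cdot 1091 + 699 = 1091 \sqrt{543} + 699 = 699 + 1091 \sqrt{543}$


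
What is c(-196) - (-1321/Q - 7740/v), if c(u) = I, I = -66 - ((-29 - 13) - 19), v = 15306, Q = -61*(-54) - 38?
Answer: -33960169/8306056 ≈ -4.0886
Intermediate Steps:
Q = 3256 (Q = 3294 - 38 = 3256)
I = -5 (I = -66 - (-42 - 19) = -66 - 1*(-61) = -66 + 61 = -5)
c(u) = -5
c(-196) - (-1321/Q - 7740/v) = -5 - (-1321/3256 - 7740/15306) = -5 - (-1321*1/3256 - 7740*1/15306) = -5 - (-1321/3256 - 1290/2551) = -5 - 1*(-7570111/8306056) = -5 + 7570111/8306056 = -33960169/8306056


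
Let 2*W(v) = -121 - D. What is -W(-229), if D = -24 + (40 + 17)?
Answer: 77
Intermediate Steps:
D = 33 (D = -24 + 57 = 33)
W(v) = -77 (W(v) = (-121 - 1*33)/2 = (-121 - 33)/2 = (½)*(-154) = -77)
-W(-229) = -1*(-77) = 77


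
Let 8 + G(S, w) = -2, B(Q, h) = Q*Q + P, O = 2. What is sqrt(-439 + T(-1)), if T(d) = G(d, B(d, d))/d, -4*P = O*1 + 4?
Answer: I*sqrt(429) ≈ 20.712*I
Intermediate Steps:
P = -3/2 (P = -(2*1 + 4)/4 = -(2 + 4)/4 = -1/4*6 = -3/2 ≈ -1.5000)
B(Q, h) = -3/2 + Q**2 (B(Q, h) = Q*Q - 3/2 = Q**2 - 3/2 = -3/2 + Q**2)
G(S, w) = -10 (G(S, w) = -8 - 2 = -10)
T(d) = -10/d
sqrt(-439 + T(-1)) = sqrt(-439 - 10/(-1)) = sqrt(-439 - 10*(-1)) = sqrt(-439 + 10) = sqrt(-429) = I*sqrt(429)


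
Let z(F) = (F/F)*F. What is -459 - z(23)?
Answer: -482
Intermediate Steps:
z(F) = F (z(F) = 1*F = F)
-459 - z(23) = -459 - 1*23 = -459 - 23 = -482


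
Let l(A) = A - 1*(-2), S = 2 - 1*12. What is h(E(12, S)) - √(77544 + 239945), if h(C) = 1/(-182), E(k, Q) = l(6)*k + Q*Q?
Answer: -1/182 - √317489 ≈ -563.47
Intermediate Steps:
S = -10 (S = 2 - 12 = -10)
l(A) = 2 + A (l(A) = A + 2 = 2 + A)
E(k, Q) = Q² + 8*k (E(k, Q) = (2 + 6)*k + Q*Q = 8*k + Q² = Q² + 8*k)
h(C) = -1/182
h(E(12, S)) - √(77544 + 239945) = -1/182 - √(77544 + 239945) = -1/182 - √317489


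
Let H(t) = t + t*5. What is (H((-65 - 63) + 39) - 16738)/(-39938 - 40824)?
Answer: 8636/40381 ≈ 0.21386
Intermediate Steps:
H(t) = 6*t (H(t) = t + 5*t = 6*t)
(H((-65 - 63) + 39) - 16738)/(-39938 - 40824) = (6*((-65 - 63) + 39) - 16738)/(-39938 - 40824) = (6*(-128 + 39) - 16738)/(-80762) = (6*(-89) - 16738)*(-1/80762) = (-534 - 16738)*(-1/80762) = -17272*(-1/80762) = 8636/40381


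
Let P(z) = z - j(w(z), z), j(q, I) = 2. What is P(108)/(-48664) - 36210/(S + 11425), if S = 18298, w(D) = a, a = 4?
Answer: -882637039/723220036 ≈ -1.2204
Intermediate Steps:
w(D) = 4
P(z) = -2 + z (P(z) = z - 1*2 = z - 2 = -2 + z)
P(108)/(-48664) - 36210/(S + 11425) = (-2 + 108)/(-48664) - 36210/(18298 + 11425) = 106*(-1/48664) - 36210/29723 = -53/24332 - 36210*1/29723 = -53/24332 - 36210/29723 = -882637039/723220036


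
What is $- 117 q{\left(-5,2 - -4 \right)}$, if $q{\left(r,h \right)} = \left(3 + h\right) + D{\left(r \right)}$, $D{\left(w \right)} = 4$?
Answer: $-1521$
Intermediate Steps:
$q{\left(r,h \right)} = 7 + h$ ($q{\left(r,h \right)} = \left(3 + h\right) + 4 = 7 + h$)
$- 117 q{\left(-5,2 - -4 \right)} = - 117 \left(7 + \left(2 - -4\right)\right) = - 117 \left(7 + \left(2 + 4\right)\right) = - 117 \left(7 + 6\right) = \left(-117\right) 13 = -1521$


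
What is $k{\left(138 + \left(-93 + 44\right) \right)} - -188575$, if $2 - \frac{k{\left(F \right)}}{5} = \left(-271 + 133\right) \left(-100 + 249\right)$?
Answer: $291395$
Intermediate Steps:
$k{\left(F \right)} = 102820$ ($k{\left(F \right)} = 10 - 5 \left(-271 + 133\right) \left(-100 + 249\right) = 10 - 5 \left(\left(-138\right) 149\right) = 10 - -102810 = 10 + 102810 = 102820$)
$k{\left(138 + \left(-93 + 44\right) \right)} - -188575 = 102820 - -188575 = 102820 + 188575 = 291395$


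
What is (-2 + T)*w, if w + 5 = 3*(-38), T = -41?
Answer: 5117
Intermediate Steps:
w = -119 (w = -5 + 3*(-38) = -5 - 114 = -119)
(-2 + T)*w = (-2 - 41)*(-119) = -43*(-119) = 5117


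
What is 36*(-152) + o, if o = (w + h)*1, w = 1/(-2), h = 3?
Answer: -10939/2 ≈ -5469.5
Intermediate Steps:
w = -½ ≈ -0.50000
o = 5/2 (o = (-½ + 3)*1 = (5/2)*1 = 5/2 ≈ 2.5000)
36*(-152) + o = 36*(-152) + 5/2 = -5472 + 5/2 = -10939/2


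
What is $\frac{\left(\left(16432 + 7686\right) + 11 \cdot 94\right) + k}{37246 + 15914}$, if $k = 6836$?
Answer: $\frac{7997}{13290} \approx 0.60173$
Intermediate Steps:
$\frac{\left(\left(16432 + 7686\right) + 11 \cdot 94\right) + k}{37246 + 15914} = \frac{\left(\left(16432 + 7686\right) + 11 \cdot 94\right) + 6836}{37246 + 15914} = \frac{\left(24118 + 1034\right) + 6836}{53160} = \left(25152 + 6836\right) \frac{1}{53160} = 31988 \cdot \frac{1}{53160} = \frac{7997}{13290}$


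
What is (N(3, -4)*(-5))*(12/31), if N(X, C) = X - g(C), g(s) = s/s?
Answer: -120/31 ≈ -3.8710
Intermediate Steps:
g(s) = 1
N(X, C) = -1 + X (N(X, C) = X - 1*1 = X - 1 = -1 + X)
(N(3, -4)*(-5))*(12/31) = ((-1 + 3)*(-5))*(12/31) = (2*(-5))*(12*(1/31)) = -10*12/31 = -120/31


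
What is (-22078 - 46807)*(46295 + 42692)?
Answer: -6129869495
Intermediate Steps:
(-22078 - 46807)*(46295 + 42692) = -68885*88987 = -6129869495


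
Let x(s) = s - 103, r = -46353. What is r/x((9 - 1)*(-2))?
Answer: 46353/119 ≈ 389.52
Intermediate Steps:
x(s) = -103 + s
r/x((9 - 1)*(-2)) = -46353/(-103 + (9 - 1)*(-2)) = -46353/(-103 + 8*(-2)) = -46353/(-103 - 16) = -46353/(-119) = -46353*(-1/119) = 46353/119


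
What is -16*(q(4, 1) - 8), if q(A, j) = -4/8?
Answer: 136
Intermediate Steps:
q(A, j) = -1/2 (q(A, j) = -4*1/8 = -1/2)
-16*(q(4, 1) - 8) = -16*(-1/2 - 8) = -16*(-17/2) = 136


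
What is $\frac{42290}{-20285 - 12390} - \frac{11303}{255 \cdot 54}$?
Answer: $- \frac{38066353}{17997390} \approx -2.1151$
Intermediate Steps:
$\frac{42290}{-20285 - 12390} - \frac{11303}{255 \cdot 54} = \frac{42290}{-20285 - 12390} - \frac{11303}{13770} = \frac{42290}{-32675} - \frac{11303}{13770} = 42290 \left(- \frac{1}{32675}\right) - \frac{11303}{13770} = - \frac{8458}{6535} - \frac{11303}{13770} = - \frac{38066353}{17997390}$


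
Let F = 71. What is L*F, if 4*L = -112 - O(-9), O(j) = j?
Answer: -7313/4 ≈ -1828.3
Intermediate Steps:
L = -103/4 (L = (-112 - 1*(-9))/4 = (-112 + 9)/4 = (¼)*(-103) = -103/4 ≈ -25.750)
L*F = -103/4*71 = -7313/4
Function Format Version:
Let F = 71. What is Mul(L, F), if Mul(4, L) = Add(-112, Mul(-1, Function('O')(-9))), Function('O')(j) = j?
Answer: Rational(-7313, 4) ≈ -1828.3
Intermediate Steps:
L = Rational(-103, 4) (L = Mul(Rational(1, 4), Add(-112, Mul(-1, -9))) = Mul(Rational(1, 4), Add(-112, 9)) = Mul(Rational(1, 4), -103) = Rational(-103, 4) ≈ -25.750)
Mul(L, F) = Mul(Rational(-103, 4), 71) = Rational(-7313, 4)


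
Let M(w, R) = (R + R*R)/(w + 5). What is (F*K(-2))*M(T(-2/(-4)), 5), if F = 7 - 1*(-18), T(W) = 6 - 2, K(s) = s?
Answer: -500/3 ≈ -166.67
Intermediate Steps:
T(W) = 4
F = 25 (F = 7 + 18 = 25)
M(w, R) = (R + R**2)/(5 + w)
(F*K(-2))*M(T(-2/(-4)), 5) = (25*(-2))*(5*(1 + 5)/(5 + 4)) = -250*6/9 = -50*10/3 = -500/3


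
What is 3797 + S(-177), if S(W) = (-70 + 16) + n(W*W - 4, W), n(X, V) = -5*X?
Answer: -152882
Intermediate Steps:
S(W) = -34 - 5*W**2 (S(W) = (-70 + 16) - 5*(W*W - 4) = -54 - 5*(W**2 - 4) = -54 - 5*(-4 + W**2) = -54 + (20 - 5*W**2) = -34 - 5*W**2)
3797 + S(-177) = 3797 + (-34 - 5*(-177)**2) = 3797 + (-34 - 5*31329) = 3797 + (-34 - 156645) = 3797 - 156679 = -152882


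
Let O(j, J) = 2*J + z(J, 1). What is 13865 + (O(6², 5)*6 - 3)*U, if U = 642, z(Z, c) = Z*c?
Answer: 69719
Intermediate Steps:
O(j, J) = 3*J (O(j, J) = 2*J + J*1 = 2*J + J = 3*J)
13865 + (O(6², 5)*6 - 3)*U = 13865 + ((3*5)*6 - 3)*642 = 13865 + (15*6 - 3)*642 = 13865 + (90 - 3)*642 = 13865 + 87*642 = 13865 + 55854 = 69719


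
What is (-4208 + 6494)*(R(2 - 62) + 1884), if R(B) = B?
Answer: 4169664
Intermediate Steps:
(-4208 + 6494)*(R(2 - 62) + 1884) = (-4208 + 6494)*((2 - 62) + 1884) = 2286*(-60 + 1884) = 2286*1824 = 4169664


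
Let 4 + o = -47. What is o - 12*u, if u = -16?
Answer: 141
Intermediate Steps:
o = -51 (o = -4 - 47 = -51)
o - 12*u = -51 - 12*(-16) = -51 + 192 = 141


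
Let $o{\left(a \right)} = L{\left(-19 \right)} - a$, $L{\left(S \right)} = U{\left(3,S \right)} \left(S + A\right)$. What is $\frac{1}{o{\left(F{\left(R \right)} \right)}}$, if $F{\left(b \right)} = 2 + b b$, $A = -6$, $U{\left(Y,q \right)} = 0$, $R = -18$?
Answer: $- \frac{1}{326} \approx -0.0030675$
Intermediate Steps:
$L{\left(S \right)} = 0$ ($L{\left(S \right)} = 0 \left(S - 6\right) = 0 \left(-6 + S\right) = 0$)
$F{\left(b \right)} = 2 + b^{2}$
$o{\left(a \right)} = - a$ ($o{\left(a \right)} = 0 - a = - a$)
$\frac{1}{o{\left(F{\left(R \right)} \right)}} = \frac{1}{\left(-1\right) \left(2 + \left(-18\right)^{2}\right)} = \frac{1}{\left(-1\right) \left(2 + 324\right)} = \frac{1}{\left(-1\right) 326} = \frac{1}{-326} = - \frac{1}{326}$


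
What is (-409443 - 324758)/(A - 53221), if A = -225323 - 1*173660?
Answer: 734201/452204 ≈ 1.6236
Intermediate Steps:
A = -398983 (A = -225323 - 173660 = -398983)
(-409443 - 324758)/(A - 53221) = (-409443 - 324758)/(-398983 - 53221) = -734201/(-452204) = -734201*(-1/452204) = 734201/452204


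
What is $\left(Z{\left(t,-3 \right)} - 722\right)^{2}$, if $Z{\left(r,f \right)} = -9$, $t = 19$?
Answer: $534361$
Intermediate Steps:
$\left(Z{\left(t,-3 \right)} - 722\right)^{2} = \left(-9 - 722\right)^{2} = \left(-731\right)^{2} = 534361$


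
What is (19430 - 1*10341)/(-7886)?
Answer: -9089/7886 ≈ -1.1525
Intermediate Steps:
(19430 - 1*10341)/(-7886) = (19430 - 10341)*(-1/7886) = 9089*(-1/7886) = -9089/7886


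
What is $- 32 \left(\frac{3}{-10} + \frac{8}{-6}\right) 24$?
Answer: $\frac{6272}{5} \approx 1254.4$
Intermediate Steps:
$- 32 \left(\frac{3}{-10} + \frac{8}{-6}\right) 24 = - 32 \left(3 \left(- \frac{1}{10}\right) + 8 \left(- \frac{1}{6}\right)\right) 24 = - 32 \left(- \frac{3}{10} - \frac{4}{3}\right) 24 = \left(-32\right) \left(- \frac{49}{30}\right) 24 = \frac{784}{15} \cdot 24 = \frac{6272}{5}$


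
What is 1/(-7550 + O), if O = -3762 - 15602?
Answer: -1/26914 ≈ -3.7155e-5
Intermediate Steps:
O = -19364
1/(-7550 + O) = 1/(-7550 - 19364) = 1/(-26914) = -1/26914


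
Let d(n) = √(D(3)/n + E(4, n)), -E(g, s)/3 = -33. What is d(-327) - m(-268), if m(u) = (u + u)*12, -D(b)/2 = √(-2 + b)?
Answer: 6432 + 5*√423465/327 ≈ 6442.0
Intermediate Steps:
E(g, s) = 99 (E(g, s) = -3*(-33) = 99)
D(b) = -2*√(-2 + b)
m(u) = 24*u (m(u) = (2*u)*12 = 24*u)
d(n) = √(99 - 2/n) (d(n) = √((-2*√(-2 + 3))/n + 99) = √((-2*√1)/n + 99) = √((-2*1)/n + 99) = √(-2/n + 99) = √(99 - 2/n))
d(-327) - m(-268) = √(99 - 2/(-327)) - 24*(-268) = √(99 - 2*(-1/327)) - 1*(-6432) = √(99 + 2/327) + 6432 = √(32375/327) + 6432 = 5*√423465/327 + 6432 = 6432 + 5*√423465/327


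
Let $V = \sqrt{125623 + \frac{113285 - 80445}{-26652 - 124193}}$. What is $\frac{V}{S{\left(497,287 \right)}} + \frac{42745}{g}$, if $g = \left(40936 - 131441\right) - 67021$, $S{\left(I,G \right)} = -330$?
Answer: $- \frac{42745}{157526} - \frac{\sqrt{114337906988511}}{9955770} \approx -1.3454$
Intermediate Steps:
$g = -157526$ ($g = -90505 - 67021 = -157526$)
$V = \frac{\sqrt{114337906988511}}{30169}$ ($V = \sqrt{125623 + \frac{32840}{-150845}} = \sqrt{125623 + 32840 \left(- \frac{1}{150845}\right)} = \sqrt{125623 - \frac{6568}{30169}} = \sqrt{\frac{3789913719}{30169}} = \frac{\sqrt{114337906988511}}{30169} \approx 354.43$)
$\frac{V}{S{\left(497,287 \right)}} + \frac{42745}{g} = \frac{\frac{1}{30169} \sqrt{114337906988511}}{-330} + \frac{42745}{-157526} = \frac{\sqrt{114337906988511}}{30169} \left(- \frac{1}{330}\right) + 42745 \left(- \frac{1}{157526}\right) = - \frac{\sqrt{114337906988511}}{9955770} - \frac{42745}{157526} = - \frac{42745}{157526} - \frac{\sqrt{114337906988511}}{9955770}$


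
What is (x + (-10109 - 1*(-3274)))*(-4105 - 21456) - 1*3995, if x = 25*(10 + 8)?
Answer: 163202990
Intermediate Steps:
x = 450 (x = 25*18 = 450)
(x + (-10109 - 1*(-3274)))*(-4105 - 21456) - 1*3995 = (450 + (-10109 - 1*(-3274)))*(-4105 - 21456) - 1*3995 = (450 + (-10109 + 3274))*(-25561) - 3995 = (450 - 6835)*(-25561) - 3995 = -6385*(-25561) - 3995 = 163206985 - 3995 = 163202990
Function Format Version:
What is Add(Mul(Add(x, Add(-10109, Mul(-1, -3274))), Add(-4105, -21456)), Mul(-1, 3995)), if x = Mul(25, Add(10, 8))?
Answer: 163202990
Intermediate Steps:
x = 450 (x = Mul(25, 18) = 450)
Add(Mul(Add(x, Add(-10109, Mul(-1, -3274))), Add(-4105, -21456)), Mul(-1, 3995)) = Add(Mul(Add(450, Add(-10109, Mul(-1, -3274))), Add(-4105, -21456)), Mul(-1, 3995)) = Add(Mul(Add(450, Add(-10109, 3274)), -25561), -3995) = Add(Mul(Add(450, -6835), -25561), -3995) = Add(Mul(-6385, -25561), -3995) = Add(163206985, -3995) = 163202990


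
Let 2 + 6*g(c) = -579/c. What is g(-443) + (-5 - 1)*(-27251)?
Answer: 434598641/2658 ≈ 1.6351e+5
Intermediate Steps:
g(c) = -⅓ - 193/(2*c) (g(c) = -⅓ + (-579/c)/6 = -⅓ - 193/(2*c))
g(-443) + (-5 - 1)*(-27251) = (⅙)*(-579 - 2*(-443))/(-443) + (-5 - 1)*(-27251) = (⅙)*(-1/443)*(-579 + 886) - 6*(-27251) = (⅙)*(-1/443)*307 + 163506 = -307/2658 + 163506 = 434598641/2658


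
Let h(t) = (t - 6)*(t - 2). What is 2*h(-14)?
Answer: 640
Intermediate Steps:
h(t) = (-6 + t)*(-2 + t)
2*h(-14) = 2*(12 + (-14)**2 - 8*(-14)) = 2*(12 + 196 + 112) = 2*320 = 640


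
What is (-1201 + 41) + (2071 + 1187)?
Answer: 2098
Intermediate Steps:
(-1201 + 41) + (2071 + 1187) = -1160 + 3258 = 2098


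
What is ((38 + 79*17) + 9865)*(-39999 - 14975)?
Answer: -618237604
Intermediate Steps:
((38 + 79*17) + 9865)*(-39999 - 14975) = ((38 + 1343) + 9865)*(-54974) = (1381 + 9865)*(-54974) = 11246*(-54974) = -618237604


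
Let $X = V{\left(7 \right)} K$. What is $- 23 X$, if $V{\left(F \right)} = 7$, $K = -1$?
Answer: $161$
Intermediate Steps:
$X = -7$ ($X = 7 \left(-1\right) = -7$)
$- 23 X = \left(-23\right) \left(-7\right) = 161$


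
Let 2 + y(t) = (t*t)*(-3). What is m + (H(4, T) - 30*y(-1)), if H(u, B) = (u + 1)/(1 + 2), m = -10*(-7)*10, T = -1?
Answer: 2555/3 ≈ 851.67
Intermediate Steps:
y(t) = -2 - 3*t**2 (y(t) = -2 + (t*t)*(-3) = -2 + t**2*(-3) = -2 - 3*t**2)
m = 700 (m = 70*10 = 700)
H(u, B) = 1/3 + u/3 (H(u, B) = (1 + u)/3 = (1 + u)*(1/3) = 1/3 + u/3)
m + (H(4, T) - 30*y(-1)) = 700 + ((1/3 + (1/3)*4) - 30*(-2 - 3*(-1)**2)) = 700 + ((1/3 + 4/3) - 30*(-2 - 3*1)) = 700 + (5/3 - 30*(-2 - 3)) = 700 + (5/3 - 30*(-5)) = 700 + (5/3 + 150) = 700 + 455/3 = 2555/3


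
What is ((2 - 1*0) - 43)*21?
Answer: -861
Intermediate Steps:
((2 - 1*0) - 43)*21 = ((2 + 0) - 43)*21 = (2 - 43)*21 = -41*21 = -861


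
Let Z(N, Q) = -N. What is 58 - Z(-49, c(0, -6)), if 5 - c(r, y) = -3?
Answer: 9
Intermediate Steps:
c(r, y) = 8 (c(r, y) = 5 - 1*(-3) = 5 + 3 = 8)
58 - Z(-49, c(0, -6)) = 58 - (-1)*(-49) = 58 - 1*49 = 58 - 49 = 9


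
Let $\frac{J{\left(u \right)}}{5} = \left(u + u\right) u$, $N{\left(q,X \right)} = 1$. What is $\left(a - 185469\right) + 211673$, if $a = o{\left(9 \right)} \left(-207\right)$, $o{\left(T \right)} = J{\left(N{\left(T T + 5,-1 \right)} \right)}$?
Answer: $24134$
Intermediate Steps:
$J{\left(u \right)} = 10 u^{2}$ ($J{\left(u \right)} = 5 \left(u + u\right) u = 5 \cdot 2 u u = 5 \cdot 2 u^{2} = 10 u^{2}$)
$o{\left(T \right)} = 10$ ($o{\left(T \right)} = 10 \cdot 1^{2} = 10 \cdot 1 = 10$)
$a = -2070$ ($a = 10 \left(-207\right) = -2070$)
$\left(a - 185469\right) + 211673 = \left(-2070 - 185469\right) + 211673 = -187539 + 211673 = 24134$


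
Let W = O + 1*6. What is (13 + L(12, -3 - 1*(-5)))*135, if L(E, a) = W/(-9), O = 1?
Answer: 1650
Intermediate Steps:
W = 7 (W = 1 + 1*6 = 1 + 6 = 7)
L(E, a) = -7/9 (L(E, a) = 7/(-9) = 7*(-⅑) = -7/9)
(13 + L(12, -3 - 1*(-5)))*135 = (13 - 7/9)*135 = (110/9)*135 = 1650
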